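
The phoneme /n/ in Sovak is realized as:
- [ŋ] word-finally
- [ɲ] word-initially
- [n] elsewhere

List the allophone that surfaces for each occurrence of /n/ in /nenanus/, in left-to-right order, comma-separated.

[ɲ], [n], [n]

Occurrence 1 (position 1): word-initially → [ɲ].
Occurrence 2 (position 3): no conditioning environment matches → elsewhere allophone [n].
Occurrence 3 (position 5): no conditioning environment matches → elsewhere allophone [n].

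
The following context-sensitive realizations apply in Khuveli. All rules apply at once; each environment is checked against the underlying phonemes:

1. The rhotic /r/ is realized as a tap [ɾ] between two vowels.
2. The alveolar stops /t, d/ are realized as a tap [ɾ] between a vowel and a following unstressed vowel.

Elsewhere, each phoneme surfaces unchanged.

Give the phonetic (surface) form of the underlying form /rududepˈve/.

/r/ (word-initial) is in the target of rule 1 but the environment (between two vowels) is not met → [r].
/u/ — not in any rule's target class → [u].
/d/ (between /u/ and /u/): between a vowel and a following unstressed vowel, so rule 2 applies → [ɾ].
/u/ stays [u].
/d/ meets the environment for rule 2 (between a vowel and a following unstressed vowel) → [ɾ].
/e/ stays [e].
/p/ — not in any rule's target class → [p].
/v/ — not in any rule's target class → [v].
/e/ stays [e].

[ruɾuɾepˈve]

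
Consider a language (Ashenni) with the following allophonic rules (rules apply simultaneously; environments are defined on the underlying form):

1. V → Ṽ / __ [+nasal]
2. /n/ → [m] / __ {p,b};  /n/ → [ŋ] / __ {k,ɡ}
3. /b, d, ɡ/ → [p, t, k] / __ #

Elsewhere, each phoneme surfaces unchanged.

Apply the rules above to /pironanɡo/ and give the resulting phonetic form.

[pirõnãŋɡo]

/p/ stays [p].
/i/ — between /p/ and /r/; rule 1 does not apply here → [i].
/r/ (between /i/ and /o/) is unaffected → [r].
Rule 1 applies to /o/ (between /r/ and /n/: before a nasal consonant) → [õ].
/n/ (between /o/ and /a/) is in the target of rule 2 but the environment (before a labial or velar stop) is not met → [n].
Rule 1 applies to /a/ (between /n/ and /n/: before a nasal consonant) → [ã].
/n/ (between /a/ and /ɡ/) occurs before a labial or velar stop → [ŋ] by rule 2.
/ɡ/ (between /n/ and /o/) fails the environment for rule 3, so it stays [ɡ].
/o/ (word-final) is in the target of rule 1 but the environment (before a nasal consonant) is not met → [o].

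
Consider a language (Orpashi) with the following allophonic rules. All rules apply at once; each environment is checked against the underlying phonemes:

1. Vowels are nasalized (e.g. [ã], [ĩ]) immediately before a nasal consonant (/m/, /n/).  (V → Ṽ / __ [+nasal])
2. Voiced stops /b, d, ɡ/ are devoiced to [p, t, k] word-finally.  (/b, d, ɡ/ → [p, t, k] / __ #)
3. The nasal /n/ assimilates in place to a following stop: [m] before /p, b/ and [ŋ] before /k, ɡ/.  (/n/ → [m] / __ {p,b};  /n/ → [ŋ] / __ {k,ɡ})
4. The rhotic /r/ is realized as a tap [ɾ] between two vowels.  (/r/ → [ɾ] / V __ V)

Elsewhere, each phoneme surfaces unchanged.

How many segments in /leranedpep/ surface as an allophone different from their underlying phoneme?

Segments that undergo a rule: /r/ → [ɾ] (rule 4); /a/ → [ã] (rule 1).
All other segments surface unchanged.

2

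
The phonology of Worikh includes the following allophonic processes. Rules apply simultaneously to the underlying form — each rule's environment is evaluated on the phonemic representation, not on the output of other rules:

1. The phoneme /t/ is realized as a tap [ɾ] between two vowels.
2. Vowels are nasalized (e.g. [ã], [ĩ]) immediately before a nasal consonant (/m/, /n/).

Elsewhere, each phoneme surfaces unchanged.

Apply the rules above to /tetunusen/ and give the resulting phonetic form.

[teɾũnusẽn]

/t/ (word-initial) fails the environment for rule 1, so it stays [t].
/e/ — between /t/ and /t/; rule 2 does not apply here → [e].
Rule 1 applies to /t/ (between /e/ and /u/: between two vowels) → [ɾ].
/u/ — between /t/ and /n/, before a nasal consonant — surfaces as [ũ] (rule 2).
/n/ (between /u/ and /u/) is unaffected → [n].
/u/ (between /n/ and /s/) fails the environment for rule 2, so it stays [u].
/s/ (between /u/ and /e/): no rule targets it → [s].
/e/ (between /s/ and /n/): before a nasal consonant, so rule 2 applies → [ẽ].
/n/ (word-final): no rule targets it → [n].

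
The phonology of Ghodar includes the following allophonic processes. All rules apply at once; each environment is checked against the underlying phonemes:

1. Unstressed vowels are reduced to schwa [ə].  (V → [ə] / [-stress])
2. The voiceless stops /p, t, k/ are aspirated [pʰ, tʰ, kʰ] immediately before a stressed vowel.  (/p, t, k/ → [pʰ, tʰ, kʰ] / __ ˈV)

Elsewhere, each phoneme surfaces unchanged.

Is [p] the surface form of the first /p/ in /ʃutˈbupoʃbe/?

/p/ (between /u/ and /o/) fails the environment for rule 2, so it stays [p].
The actual realization is [p], which matches [p].

Yes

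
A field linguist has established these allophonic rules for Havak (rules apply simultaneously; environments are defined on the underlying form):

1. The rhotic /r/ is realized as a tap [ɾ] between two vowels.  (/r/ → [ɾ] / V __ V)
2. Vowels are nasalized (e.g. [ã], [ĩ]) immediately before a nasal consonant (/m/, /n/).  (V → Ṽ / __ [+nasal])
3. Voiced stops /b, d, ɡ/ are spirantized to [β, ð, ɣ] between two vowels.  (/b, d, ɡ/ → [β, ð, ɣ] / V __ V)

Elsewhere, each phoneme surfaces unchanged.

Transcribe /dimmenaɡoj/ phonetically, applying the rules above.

/d/ (word-initial): rule 3 targets it, but not between two vowels → unchanged [d].
/i/ (between /d/ and /m/) occurs before a nasal consonant → [ĩ] by rule 2.
/m/ stays [m].
/m/ — not in any rule's target class → [m].
Rule 2 applies to /e/ (between /m/ and /n/: before a nasal consonant) → [ẽ].
/n/ (between /e/ and /a/): no rule targets it → [n].
/a/ (between /n/ and /ɡ/): rule 2 targets it, but not before a nasal consonant → unchanged [a].
Rule 3 applies to /ɡ/ (between /a/ and /o/: between two vowels) → [ɣ].
/o/ — between /ɡ/ and /j/; rule 2 does not apply here → [o].
/j/ — not in any rule's target class → [j].

[dĩmmẽnaɣoj]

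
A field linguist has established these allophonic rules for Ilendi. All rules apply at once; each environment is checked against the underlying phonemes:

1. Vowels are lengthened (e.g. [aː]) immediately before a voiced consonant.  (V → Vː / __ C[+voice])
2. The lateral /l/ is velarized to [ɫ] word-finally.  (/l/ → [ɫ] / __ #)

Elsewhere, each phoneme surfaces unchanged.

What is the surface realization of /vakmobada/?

/v/ stays [v].
/a/ (between /v/ and /k/) fails the environment for rule 1, so it stays [a].
/k/ stays [k].
/m/ — not in any rule's target class → [m].
/o/ meets the environment for rule 1 (before a voiced consonant) → [oː].
/b/ stays [b].
/a/ (between /b/ and /d/): before a voiced consonant, so rule 1 applies → [aː].
/d/ (between /a/ and /a/) is unaffected → [d].
/a/ (word-final) is in the target of rule 1 but the environment (before a voiced consonant) is not met → [a].

[vakmoːbaːda]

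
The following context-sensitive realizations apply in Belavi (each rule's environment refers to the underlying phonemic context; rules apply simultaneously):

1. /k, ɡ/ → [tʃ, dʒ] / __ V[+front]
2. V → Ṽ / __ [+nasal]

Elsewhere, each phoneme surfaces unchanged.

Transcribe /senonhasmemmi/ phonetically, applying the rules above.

/s/ (word-initial): no rule targets it → [s].
/e/ meets the environment for rule 2 (before a nasal consonant) → [ẽ].
/n/ (between /e/ and /o/): no rule targets it → [n].
Rule 2 applies to /o/ (between /n/ and /n/: before a nasal consonant) → [õ].
/n/ (between /o/ and /h/) is unaffected → [n].
/h/ stays [h].
/a/ (between /h/ and /s/) is in the target of rule 2 but the environment (before a nasal consonant) is not met → [a].
/s/ — not in any rule's target class → [s].
/m/ (between /s/ and /e/) is unaffected → [m].
/e/ (between /m/ and /m/) occurs before a nasal consonant → [ẽ] by rule 2.
/m/ stays [m].
/m/ — not in any rule's target class → [m].
/i/ (word-final) fails the environment for rule 2, so it stays [i].

[sẽnõnhasmẽmmi]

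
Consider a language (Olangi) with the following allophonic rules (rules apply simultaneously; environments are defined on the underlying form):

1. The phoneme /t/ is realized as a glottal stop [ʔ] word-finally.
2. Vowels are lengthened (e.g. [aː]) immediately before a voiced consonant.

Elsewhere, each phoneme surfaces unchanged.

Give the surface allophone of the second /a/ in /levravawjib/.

/a/ (between /v/ and /w/) occurs before a voiced consonant → [aː] by rule 2.

[aː]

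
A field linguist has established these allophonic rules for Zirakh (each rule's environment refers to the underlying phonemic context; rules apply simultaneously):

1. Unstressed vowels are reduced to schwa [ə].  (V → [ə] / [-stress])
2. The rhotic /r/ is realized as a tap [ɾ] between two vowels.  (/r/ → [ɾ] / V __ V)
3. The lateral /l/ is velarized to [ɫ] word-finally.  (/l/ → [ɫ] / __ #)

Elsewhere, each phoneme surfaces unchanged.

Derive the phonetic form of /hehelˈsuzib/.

[həhəlˈsuzəb]

/h/ (word-initial) is unaffected → [h].
Rule 1 applies to /e/ (between /h/ and /h/: in an unstressed syllable) → [ə].
/h/ stays [h].
/e/ meets the environment for rule 1 (in an unstressed syllable) → [ə].
/l/ — between /e/ and /s/; rule 3 does not apply here → [l].
/s/ stays [s].
/u/ (between /s/ and /z/): rule 1 targets it, but not in an unstressed syllable → unchanged [u].
/z/ — not in any rule's target class → [z].
Rule 1 applies to /i/ (between /z/ and /b/: in an unstressed syllable) → [ə].
/b/ (word-final) is unaffected → [b].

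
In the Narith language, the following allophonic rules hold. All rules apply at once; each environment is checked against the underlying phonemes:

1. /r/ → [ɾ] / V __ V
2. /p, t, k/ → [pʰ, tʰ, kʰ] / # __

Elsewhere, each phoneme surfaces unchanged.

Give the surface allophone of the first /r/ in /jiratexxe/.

/r/ (between /i/ and /a/) occurs between two vowels → [ɾ] by rule 1.

[ɾ]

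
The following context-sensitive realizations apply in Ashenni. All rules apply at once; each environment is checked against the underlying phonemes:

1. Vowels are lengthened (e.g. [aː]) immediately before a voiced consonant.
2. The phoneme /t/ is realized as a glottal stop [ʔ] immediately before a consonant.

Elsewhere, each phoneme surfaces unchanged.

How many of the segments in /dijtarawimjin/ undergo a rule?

5

Segments that undergo a rule: /i/ → [iː] (rule 1); /a/ → [aː] (rule 1); /a/ → [aː] (rule 1); /i/ → [iː] (rule 1); /i/ → [iː] (rule 1).
All other segments surface unchanged.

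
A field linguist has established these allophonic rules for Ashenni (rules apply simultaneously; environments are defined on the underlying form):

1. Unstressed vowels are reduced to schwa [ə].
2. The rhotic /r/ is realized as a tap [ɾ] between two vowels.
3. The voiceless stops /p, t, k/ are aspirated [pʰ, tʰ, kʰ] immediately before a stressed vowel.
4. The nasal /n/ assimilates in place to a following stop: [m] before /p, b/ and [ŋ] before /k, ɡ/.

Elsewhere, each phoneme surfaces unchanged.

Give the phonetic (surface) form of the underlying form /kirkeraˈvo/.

/k/ — word-initial; rule 3 does not apply here → [k].
/i/ meets the environment for rule 1 (in an unstressed syllable) → [ə].
/r/ — between /i/ and /k/; rule 2 does not apply here → [r].
/k/ (between /r/ and /e/) is in the target of rule 3 but the environment (immediately before a stressed vowel) is not met → [k].
/e/ (between /k/ and /r/) occurs in an unstressed syllable → [ə] by rule 1.
/r/ (between /e/ and /a/): between two vowels, so rule 2 applies → [ɾ].
Rule 1 applies to /a/ (between /r/ and /v/: in an unstressed syllable) → [ə].
/v/ stays [v].
/o/ (word-final): rule 1 targets it, but not in an unstressed syllable → unchanged [o].

[kərkəɾəˈvo]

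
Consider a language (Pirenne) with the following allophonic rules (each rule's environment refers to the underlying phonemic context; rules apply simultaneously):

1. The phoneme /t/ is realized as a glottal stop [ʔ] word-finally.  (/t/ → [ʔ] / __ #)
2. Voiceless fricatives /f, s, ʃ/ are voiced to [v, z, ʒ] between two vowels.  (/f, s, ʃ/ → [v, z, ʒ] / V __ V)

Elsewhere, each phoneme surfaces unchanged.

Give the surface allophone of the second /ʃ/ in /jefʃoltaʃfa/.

/ʃ/ (between /a/ and /f/): rule 2 targets it, but not between two vowels → unchanged [ʃ].

[ʃ]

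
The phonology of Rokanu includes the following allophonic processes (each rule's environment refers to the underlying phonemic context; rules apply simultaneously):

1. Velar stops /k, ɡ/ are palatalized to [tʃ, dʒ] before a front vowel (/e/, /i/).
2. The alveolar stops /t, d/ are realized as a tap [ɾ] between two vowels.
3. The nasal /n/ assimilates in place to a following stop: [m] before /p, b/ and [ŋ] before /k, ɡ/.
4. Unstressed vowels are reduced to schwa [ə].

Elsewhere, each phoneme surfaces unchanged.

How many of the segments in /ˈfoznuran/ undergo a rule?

Segments that undergo a rule: /u/ → [ə] (rule 4); /a/ → [ə] (rule 4).
All other segments surface unchanged.

2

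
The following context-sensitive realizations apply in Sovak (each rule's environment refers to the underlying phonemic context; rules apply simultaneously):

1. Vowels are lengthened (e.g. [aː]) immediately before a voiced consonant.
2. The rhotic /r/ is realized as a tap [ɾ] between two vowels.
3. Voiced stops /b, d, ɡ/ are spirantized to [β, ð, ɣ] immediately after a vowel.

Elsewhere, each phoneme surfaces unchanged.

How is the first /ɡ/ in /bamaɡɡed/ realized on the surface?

[ɣ]

/ɡ/ meets the environment for rule 3 (immediately after a vowel) → [ɣ].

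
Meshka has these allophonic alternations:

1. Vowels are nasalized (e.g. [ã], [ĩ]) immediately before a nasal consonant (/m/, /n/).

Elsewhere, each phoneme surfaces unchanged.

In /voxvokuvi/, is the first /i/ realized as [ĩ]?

No

/i/ (word-final): rule 1 targets it, but not before a nasal consonant → unchanged [i].
The actual realization is [i], not [ĩ].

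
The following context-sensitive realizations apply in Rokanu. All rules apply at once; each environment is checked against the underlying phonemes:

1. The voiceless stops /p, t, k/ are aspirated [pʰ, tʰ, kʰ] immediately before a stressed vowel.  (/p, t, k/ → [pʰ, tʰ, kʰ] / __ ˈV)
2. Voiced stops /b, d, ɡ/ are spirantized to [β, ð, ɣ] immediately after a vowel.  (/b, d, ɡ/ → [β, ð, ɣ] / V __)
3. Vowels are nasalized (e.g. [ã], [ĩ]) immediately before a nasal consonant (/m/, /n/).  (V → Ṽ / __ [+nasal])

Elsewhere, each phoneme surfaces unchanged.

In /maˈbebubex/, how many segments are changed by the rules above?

Segments that undergo a rule: /b/ → [β] (rule 2); /b/ → [β] (rule 2); /b/ → [β] (rule 2).
All other segments surface unchanged.

3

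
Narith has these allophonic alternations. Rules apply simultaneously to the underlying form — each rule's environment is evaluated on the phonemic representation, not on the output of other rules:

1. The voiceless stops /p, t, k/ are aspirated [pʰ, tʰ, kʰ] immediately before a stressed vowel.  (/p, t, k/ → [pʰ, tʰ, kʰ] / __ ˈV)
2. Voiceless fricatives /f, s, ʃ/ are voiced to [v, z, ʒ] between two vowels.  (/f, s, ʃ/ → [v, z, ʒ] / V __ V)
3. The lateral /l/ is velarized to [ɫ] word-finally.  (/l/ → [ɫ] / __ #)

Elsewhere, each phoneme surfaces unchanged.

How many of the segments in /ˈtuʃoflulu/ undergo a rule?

Segments that undergo a rule: /t/ → [tʰ] (rule 1); /ʃ/ → [ʒ] (rule 2).
All other segments surface unchanged.

2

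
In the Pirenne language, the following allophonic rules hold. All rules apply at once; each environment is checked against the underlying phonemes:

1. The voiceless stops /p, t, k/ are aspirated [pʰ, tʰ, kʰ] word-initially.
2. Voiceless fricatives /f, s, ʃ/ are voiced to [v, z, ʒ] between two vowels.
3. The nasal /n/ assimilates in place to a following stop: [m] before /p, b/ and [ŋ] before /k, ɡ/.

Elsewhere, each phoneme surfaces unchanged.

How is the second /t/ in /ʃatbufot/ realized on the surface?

/t/ — word-final; rule 1 does not apply here → [t].

[t]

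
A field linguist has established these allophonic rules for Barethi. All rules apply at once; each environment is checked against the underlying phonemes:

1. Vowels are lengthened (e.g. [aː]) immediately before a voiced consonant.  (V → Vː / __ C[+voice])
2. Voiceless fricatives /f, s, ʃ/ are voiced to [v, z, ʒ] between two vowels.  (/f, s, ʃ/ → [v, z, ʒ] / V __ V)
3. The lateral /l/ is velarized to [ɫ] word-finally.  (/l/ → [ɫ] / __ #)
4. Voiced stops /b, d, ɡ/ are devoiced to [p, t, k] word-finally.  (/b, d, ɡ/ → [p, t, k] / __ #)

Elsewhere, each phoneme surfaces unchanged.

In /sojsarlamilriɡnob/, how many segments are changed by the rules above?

Segments that undergo a rule: /o/ → [oː] (rule 1); /a/ → [aː] (rule 1); /a/ → [aː] (rule 1); /i/ → [iː] (rule 1); /i/ → [iː] (rule 1); /o/ → [oː] (rule 1); /b/ → [p] (rule 4).
All other segments surface unchanged.

7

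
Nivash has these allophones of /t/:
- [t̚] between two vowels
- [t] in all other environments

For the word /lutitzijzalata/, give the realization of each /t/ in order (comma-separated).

[t̚], [t], [t̚]

Occurrence 1 (position 3): between two vowels → [t̚].
Occurrence 2 (position 5): no conditioning environment matches → elsewhere allophone [t].
Occurrence 3 (position 13): between two vowels → [t̚].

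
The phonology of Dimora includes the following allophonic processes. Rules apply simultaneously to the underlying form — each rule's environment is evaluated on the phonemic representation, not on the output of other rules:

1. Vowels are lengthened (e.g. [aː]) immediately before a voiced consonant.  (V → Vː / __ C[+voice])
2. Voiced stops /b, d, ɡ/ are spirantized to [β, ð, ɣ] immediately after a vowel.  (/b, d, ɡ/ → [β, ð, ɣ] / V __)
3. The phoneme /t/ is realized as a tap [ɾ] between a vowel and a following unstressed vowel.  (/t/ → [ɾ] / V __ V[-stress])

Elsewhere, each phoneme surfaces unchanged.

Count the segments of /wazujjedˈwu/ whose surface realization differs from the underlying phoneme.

Segments that undergo a rule: /a/ → [aː] (rule 1); /u/ → [uː] (rule 1); /e/ → [eː] (rule 1); /d/ → [ð] (rule 2).
All other segments surface unchanged.

4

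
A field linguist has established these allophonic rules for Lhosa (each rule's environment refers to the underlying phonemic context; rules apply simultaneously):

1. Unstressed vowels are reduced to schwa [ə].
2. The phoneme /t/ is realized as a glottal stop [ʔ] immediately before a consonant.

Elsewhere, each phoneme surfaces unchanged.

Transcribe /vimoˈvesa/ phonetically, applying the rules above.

/v/ (word-initial): no rule targets it → [v].
/i/ meets the environment for rule 1 (in an unstressed syllable) → [ə].
/m/ (between /i/ and /o/) is unaffected → [m].
/o/ meets the environment for rule 1 (in an unstressed syllable) → [ə].
/v/ stays [v].
/e/ (between /v/ and /s/): rule 1 targets it, but not in an unstressed syllable → unchanged [e].
/s/ (between /e/ and /a/) is unaffected → [s].
/a/ — word-final, in an unstressed syllable — surfaces as [ə] (rule 1).

[vəməˈvesə]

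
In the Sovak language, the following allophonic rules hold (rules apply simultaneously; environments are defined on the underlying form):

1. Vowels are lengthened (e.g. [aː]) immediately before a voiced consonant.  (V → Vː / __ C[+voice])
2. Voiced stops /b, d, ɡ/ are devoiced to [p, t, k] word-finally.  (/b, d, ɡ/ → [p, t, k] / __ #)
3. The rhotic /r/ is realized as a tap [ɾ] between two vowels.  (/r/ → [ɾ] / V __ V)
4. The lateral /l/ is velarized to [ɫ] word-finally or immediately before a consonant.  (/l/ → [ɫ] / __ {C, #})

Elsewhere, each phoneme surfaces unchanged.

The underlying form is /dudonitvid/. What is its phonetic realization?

/d/ (word-initial) is in the target of rule 2 but the environment (word-finally) is not met → [d].
/u/ (between /d/ and /d/): before a voiced consonant, so rule 1 applies → [uː].
/d/ (between /u/ and /o/): rule 2 targets it, but not word-finally → unchanged [d].
/o/ — between /d/ and /n/, before a voiced consonant — surfaces as [oː] (rule 1).
/n/ (between /o/ and /i/) is unaffected → [n].
/i/ — between /n/ and /t/; rule 1 does not apply here → [i].
/t/ stays [t].
/v/ (between /t/ and /i/) is unaffected → [v].
/i/ — between /v/ and /d/, before a voiced consonant — surfaces as [iː] (rule 1).
/d/ (word-final): word-finally, so rule 2 applies → [t].

[duːdoːnitviːt]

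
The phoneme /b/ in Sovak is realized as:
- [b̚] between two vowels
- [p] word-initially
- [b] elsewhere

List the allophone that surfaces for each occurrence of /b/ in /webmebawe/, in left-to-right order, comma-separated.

Occurrence 1 (position 3): no conditioning environment matches → elsewhere allophone [b].
Occurrence 2 (position 6): between two vowels → [b̚].

[b], [b̚]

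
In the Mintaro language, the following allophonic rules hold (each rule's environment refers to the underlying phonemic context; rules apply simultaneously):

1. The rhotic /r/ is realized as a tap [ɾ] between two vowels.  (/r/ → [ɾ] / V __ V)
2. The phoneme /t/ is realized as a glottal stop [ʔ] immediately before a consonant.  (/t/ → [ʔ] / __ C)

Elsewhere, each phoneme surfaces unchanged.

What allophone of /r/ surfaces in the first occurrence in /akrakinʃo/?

/r/ (between /k/ and /a/) fails the environment for rule 1, so it stays [r].

[r]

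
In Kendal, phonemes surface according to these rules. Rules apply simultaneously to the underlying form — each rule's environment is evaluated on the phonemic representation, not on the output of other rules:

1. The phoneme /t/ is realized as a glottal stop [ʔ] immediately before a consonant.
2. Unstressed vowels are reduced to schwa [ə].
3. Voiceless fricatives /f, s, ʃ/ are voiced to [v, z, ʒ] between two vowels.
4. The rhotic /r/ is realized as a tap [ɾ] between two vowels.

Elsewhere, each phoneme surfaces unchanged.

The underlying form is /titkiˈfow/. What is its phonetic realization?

[təʔkəˈvow]

/t/ (word-initial): rule 1 targets it, but not immediately before a consonant → unchanged [t].
/i/ (between /t/ and /t/): in an unstressed syllable, so rule 2 applies → [ə].
/t/ — between /i/ and /k/, immediately before a consonant — surfaces as [ʔ] (rule 1).
/i/ (between /k/ and /f/) occurs in an unstressed syllable → [ə] by rule 2.
/f/ (between /i/ and /o/): between two vowels, so rule 3 applies → [v].
/o/ (between /f/ and /w/) fails the environment for rule 2, so it stays [o].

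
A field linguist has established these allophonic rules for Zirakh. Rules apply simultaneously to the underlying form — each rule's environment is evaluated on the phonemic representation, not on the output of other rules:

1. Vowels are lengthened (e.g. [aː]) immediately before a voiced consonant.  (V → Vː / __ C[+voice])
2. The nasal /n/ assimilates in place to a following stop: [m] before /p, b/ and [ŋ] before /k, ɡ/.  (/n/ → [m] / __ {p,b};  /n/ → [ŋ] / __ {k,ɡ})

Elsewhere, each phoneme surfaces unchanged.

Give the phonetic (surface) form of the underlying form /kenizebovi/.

[keːniːzeːboːvi]

/e/ meets the environment for rule 1 (before a voiced consonant) → [eː].
/n/ (between /e/ and /i/): rule 2 targets it, but not before a labial or velar stop → unchanged [n].
/i/ meets the environment for rule 1 (before a voiced consonant) → [iː].
Rule 1 applies to /e/ (between /z/ and /b/: before a voiced consonant) → [eː].
/o/ — between /b/ and /v/, before a voiced consonant — surfaces as [oː] (rule 1).
/i/ (word-final) is in the target of rule 1 but the environment (before a voiced consonant) is not met → [i].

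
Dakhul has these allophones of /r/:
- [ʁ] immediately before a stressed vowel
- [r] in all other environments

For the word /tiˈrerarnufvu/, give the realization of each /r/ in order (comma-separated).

[ʁ], [r], [r]

Occurrence 1 (position 3): immediately before a stressed vowel → [ʁ].
Occurrence 2 (position 5): no conditioning environment matches → elsewhere allophone [r].
Occurrence 3 (position 7): no conditioning environment matches → elsewhere allophone [r].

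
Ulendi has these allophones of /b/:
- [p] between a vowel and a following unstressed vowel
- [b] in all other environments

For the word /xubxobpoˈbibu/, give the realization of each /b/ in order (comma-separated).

[b], [b], [b], [p]

Occurrence 1 (position 3): no conditioning environment matches → elsewhere allophone [b].
Occurrence 2 (position 6): no conditioning environment matches → elsewhere allophone [b].
Occurrence 3 (position 9): no conditioning environment matches → elsewhere allophone [b].
Occurrence 4 (position 11): between a vowel and a following unstressed vowel → [p].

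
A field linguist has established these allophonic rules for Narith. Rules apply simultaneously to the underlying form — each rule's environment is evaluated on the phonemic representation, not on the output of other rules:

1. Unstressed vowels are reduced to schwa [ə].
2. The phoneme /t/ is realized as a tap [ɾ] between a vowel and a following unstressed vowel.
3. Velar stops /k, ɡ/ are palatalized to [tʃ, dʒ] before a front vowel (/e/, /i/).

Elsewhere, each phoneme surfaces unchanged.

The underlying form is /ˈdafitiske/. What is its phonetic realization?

/d/ (word-initial): no rule targets it → [d].
/a/ — between /d/ and /f/; rule 1 does not apply here → [a].
/f/ — not in any rule's target class → [f].
/i/ meets the environment for rule 1 (in an unstressed syllable) → [ə].
/t/ (between /i/ and /i/) occurs between a vowel and a following unstressed vowel → [ɾ] by rule 2.
Rule 1 applies to /i/ (between /t/ and /s/: in an unstressed syllable) → [ə].
/s/ stays [s].
/k/ (between /s/ and /e/): before a front vowel, so rule 3 applies → [tʃ].
Rule 1 applies to /e/ (word-final: in an unstressed syllable) → [ə].

[ˈdafəɾəstʃə]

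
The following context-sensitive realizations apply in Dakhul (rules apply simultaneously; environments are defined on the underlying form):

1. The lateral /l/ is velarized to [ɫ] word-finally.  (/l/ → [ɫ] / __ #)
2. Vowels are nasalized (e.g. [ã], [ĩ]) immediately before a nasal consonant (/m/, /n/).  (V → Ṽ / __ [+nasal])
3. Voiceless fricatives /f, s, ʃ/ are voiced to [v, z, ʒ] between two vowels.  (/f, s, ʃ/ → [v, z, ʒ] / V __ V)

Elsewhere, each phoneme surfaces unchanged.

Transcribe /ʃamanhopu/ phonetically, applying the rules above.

[ʃãmãnhopu]

/ʃ/ (word-initial) fails the environment for rule 3, so it stays [ʃ].
/a/ (between /ʃ/ and /m/): before a nasal consonant, so rule 2 applies → [ã].
/a/ (between /m/ and /n/) occurs before a nasal consonant → [ã] by rule 2.
/o/ (between /h/ and /p/) is in the target of rule 2 but the environment (before a nasal consonant) is not met → [o].
/u/ (word-final): rule 2 targets it, but not before a nasal consonant → unchanged [u].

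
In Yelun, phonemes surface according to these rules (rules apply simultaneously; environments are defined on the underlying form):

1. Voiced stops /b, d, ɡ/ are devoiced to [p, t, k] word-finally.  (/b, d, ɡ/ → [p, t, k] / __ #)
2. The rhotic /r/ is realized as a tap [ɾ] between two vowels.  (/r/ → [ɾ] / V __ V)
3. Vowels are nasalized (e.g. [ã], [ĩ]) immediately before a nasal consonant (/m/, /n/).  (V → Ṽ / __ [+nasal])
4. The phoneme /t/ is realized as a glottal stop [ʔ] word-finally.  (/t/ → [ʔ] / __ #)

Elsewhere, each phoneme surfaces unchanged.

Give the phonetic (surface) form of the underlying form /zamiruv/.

[zãmiɾuv]

/z/ (word-initial) is unaffected → [z].
/a/ meets the environment for rule 3 (before a nasal consonant) → [ã].
/m/ stays [m].
/i/ (between /m/ and /r/) is in the target of rule 3 but the environment (before a nasal consonant) is not met → [i].
/r/ — between /i/ and /u/, between two vowels — surfaces as [ɾ] (rule 2).
/u/ (between /r/ and /v/) is in the target of rule 3 but the environment (before a nasal consonant) is not met → [u].
/v/ (word-final) is unaffected → [v].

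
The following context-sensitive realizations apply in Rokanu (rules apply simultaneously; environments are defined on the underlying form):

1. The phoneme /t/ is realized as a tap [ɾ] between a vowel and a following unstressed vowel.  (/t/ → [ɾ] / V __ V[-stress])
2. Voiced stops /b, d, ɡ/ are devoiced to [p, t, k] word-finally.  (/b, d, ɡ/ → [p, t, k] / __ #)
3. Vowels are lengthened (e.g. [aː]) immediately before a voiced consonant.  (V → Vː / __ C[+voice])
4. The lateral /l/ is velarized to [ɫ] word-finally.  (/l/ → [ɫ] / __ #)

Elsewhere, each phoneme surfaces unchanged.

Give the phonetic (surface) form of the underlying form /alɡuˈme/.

/a/ — word-initial, before a voiced consonant — surfaces as [aː] (rule 3).
/l/ — between /a/ and /ɡ/; rule 4 does not apply here → [l].
/ɡ/ (between /l/ and /u/): rule 2 targets it, but not word-finally → unchanged [ɡ].
/u/ (between /ɡ/ and /m/): before a voiced consonant, so rule 3 applies → [uː].
/m/ — not in any rule's target class → [m].
/e/ (word-final) is in the target of rule 3 but the environment (before a voiced consonant) is not met → [e].

[aːlɡuːˈme]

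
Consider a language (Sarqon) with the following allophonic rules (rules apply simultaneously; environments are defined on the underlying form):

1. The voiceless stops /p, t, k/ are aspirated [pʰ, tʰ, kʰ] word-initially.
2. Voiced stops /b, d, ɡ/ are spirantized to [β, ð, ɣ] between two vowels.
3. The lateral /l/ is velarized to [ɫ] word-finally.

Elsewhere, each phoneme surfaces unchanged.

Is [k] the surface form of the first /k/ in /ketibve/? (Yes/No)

No

/k/ meets the environment for rule 1 (word-initially) → [kʰ].
The actual realization is [kʰ], not [k].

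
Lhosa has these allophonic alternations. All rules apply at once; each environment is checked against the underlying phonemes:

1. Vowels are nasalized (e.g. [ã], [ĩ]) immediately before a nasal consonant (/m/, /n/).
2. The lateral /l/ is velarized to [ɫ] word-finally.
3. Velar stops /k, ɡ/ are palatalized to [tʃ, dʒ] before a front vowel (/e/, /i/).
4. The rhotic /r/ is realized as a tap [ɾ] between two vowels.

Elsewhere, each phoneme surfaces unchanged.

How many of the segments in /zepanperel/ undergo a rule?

Segments that undergo a rule: /a/ → [ã] (rule 1); /r/ → [ɾ] (rule 4); /l/ → [ɫ] (rule 2).
All other segments surface unchanged.

3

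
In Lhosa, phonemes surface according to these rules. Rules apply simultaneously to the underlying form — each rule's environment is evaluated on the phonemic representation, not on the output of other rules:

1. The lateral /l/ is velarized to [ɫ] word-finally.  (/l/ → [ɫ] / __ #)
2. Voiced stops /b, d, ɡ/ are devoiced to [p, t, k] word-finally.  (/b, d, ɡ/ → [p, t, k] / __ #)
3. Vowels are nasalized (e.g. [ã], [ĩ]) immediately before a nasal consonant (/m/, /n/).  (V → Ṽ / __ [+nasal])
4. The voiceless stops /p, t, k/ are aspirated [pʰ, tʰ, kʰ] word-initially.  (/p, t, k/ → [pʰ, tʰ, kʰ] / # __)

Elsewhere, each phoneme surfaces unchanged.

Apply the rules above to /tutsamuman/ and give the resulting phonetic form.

[tʰutsãmũmãn]

/t/ (word-initial): word-initially, so rule 4 applies → [tʰ].
/u/ — between /t/ and /t/; rule 3 does not apply here → [u].
/t/ — between /u/ and /s/; rule 4 does not apply here → [t].
/s/ (between /t/ and /a/): no rule targets it → [s].
/a/ (between /s/ and /m/): before a nasal consonant, so rule 3 applies → [ã].
/m/ stays [m].
/u/ — between /m/ and /m/, before a nasal consonant — surfaces as [ũ] (rule 3).
/m/ stays [m].
/a/ — between /m/ and /n/, before a nasal consonant — surfaces as [ã] (rule 3).
/n/ (word-final) is unaffected → [n].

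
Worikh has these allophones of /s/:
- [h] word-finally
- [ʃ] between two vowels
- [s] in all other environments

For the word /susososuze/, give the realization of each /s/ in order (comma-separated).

Occurrence 1 (position 1): no conditioning environment matches → elsewhere allophone [s].
Occurrence 2 (position 3): between two vowels → [ʃ].
Occurrence 3 (position 5): between two vowels → [ʃ].
Occurrence 4 (position 7): between two vowels → [ʃ].

[s], [ʃ], [ʃ], [ʃ]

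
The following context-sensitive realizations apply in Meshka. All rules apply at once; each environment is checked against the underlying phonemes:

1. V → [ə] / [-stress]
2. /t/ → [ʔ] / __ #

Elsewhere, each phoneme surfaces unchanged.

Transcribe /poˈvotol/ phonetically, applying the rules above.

[pəˈvotəl]

/p/ — not in any rule's target class → [p].
/o/ (between /p/ and /v/) occurs in an unstressed syllable → [ə] by rule 1.
/v/ stays [v].
/o/ (between /v/ and /t/) is in the target of rule 1 but the environment (in an unstressed syllable) is not met → [o].
/t/ (between /o/ and /o/) is in the target of rule 2 but the environment (word-finally) is not met → [t].
/o/ meets the environment for rule 1 (in an unstressed syllable) → [ə].
/l/ stays [l].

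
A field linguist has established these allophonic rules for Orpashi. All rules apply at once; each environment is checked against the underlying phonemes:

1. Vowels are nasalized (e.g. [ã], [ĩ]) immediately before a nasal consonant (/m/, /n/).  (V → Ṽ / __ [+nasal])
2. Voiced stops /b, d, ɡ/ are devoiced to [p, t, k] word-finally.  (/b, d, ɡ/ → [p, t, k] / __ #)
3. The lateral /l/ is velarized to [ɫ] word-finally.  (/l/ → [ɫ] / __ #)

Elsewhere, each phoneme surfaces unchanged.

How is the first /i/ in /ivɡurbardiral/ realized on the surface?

/i/ — word-initial; rule 1 does not apply here → [i].

[i]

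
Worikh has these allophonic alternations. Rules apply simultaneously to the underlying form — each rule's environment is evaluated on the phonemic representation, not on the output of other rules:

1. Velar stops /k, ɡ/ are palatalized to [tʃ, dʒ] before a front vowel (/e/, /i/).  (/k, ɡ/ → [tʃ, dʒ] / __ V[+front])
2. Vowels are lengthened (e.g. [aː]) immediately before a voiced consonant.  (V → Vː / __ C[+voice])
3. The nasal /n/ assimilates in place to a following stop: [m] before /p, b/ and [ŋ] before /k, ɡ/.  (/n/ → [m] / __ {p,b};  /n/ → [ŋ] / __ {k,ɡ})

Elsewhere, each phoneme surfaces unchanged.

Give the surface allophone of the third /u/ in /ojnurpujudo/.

[uː]

/u/ (between /j/ and /d/) occurs before a voiced consonant → [uː] by rule 2.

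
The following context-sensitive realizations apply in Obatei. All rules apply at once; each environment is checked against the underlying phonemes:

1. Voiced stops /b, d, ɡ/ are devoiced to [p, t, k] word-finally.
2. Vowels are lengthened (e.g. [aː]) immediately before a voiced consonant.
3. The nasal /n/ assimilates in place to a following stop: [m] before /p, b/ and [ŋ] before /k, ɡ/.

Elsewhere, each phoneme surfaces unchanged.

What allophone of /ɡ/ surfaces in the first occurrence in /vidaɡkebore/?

[ɡ]

/ɡ/ (between /a/ and /k/) is in the target of rule 1 but the environment (word-finally) is not met → [ɡ].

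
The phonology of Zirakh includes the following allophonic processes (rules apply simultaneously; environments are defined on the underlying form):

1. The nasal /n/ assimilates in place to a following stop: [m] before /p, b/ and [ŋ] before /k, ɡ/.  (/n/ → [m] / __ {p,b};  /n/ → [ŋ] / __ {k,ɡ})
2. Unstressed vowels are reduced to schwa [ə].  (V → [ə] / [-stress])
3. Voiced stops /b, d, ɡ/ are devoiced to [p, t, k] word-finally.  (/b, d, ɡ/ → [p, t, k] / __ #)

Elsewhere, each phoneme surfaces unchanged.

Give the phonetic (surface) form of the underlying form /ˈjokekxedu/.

/o/ (between /j/ and /k/) fails the environment for rule 2, so it stays [o].
/e/ (between /k/ and /k/) occurs in an unstressed syllable → [ə] by rule 2.
/e/ meets the environment for rule 2 (in an unstressed syllable) → [ə].
/d/ — between /e/ and /u/; rule 3 does not apply here → [d].
Rule 2 applies to /u/ (word-final: in an unstressed syllable) → [ə].

[ˈjokəkxədə]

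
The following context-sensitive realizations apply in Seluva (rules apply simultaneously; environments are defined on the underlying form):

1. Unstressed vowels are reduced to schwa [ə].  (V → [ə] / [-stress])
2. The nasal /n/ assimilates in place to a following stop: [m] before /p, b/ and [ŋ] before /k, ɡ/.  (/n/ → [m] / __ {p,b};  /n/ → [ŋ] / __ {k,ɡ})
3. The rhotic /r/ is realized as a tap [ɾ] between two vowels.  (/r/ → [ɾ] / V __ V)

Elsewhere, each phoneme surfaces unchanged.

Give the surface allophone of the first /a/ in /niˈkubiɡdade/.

[ə]

/a/ (between /d/ and /d/): in an unstressed syllable, so rule 1 applies → [ə].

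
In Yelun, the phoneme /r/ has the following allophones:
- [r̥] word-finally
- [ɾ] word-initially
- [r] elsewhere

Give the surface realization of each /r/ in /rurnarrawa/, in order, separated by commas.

Occurrence 1 (position 1): word-initially → [ɾ].
Occurrence 2 (position 3): no conditioning environment matches → elsewhere allophone [r].
Occurrence 3 (position 6): no conditioning environment matches → elsewhere allophone [r].
Occurrence 4 (position 7): no conditioning environment matches → elsewhere allophone [r].

[ɾ], [r], [r], [r]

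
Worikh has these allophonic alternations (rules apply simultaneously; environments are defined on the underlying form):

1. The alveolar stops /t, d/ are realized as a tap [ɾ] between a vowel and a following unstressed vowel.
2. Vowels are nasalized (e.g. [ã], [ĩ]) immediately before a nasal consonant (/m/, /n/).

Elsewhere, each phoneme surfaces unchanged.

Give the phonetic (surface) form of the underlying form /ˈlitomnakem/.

/l/ — not in any rule's target class → [l].
/i/ (between /l/ and /t/): rule 2 targets it, but not before a nasal consonant → unchanged [i].
/t/ (between /i/ and /o/) occurs between a vowel and a following unstressed vowel → [ɾ] by rule 1.
/o/ meets the environment for rule 2 (before a nasal consonant) → [õ].
/m/ (between /o/ and /n/) is unaffected → [m].
/n/ stays [n].
/a/ (between /n/ and /k/): rule 2 targets it, but not before a nasal consonant → unchanged [a].
/k/ stays [k].
/e/ (between /k/ and /m/) occurs before a nasal consonant → [ẽ] by rule 2.
/m/ (word-final): no rule targets it → [m].

[ˈliɾõmnakẽm]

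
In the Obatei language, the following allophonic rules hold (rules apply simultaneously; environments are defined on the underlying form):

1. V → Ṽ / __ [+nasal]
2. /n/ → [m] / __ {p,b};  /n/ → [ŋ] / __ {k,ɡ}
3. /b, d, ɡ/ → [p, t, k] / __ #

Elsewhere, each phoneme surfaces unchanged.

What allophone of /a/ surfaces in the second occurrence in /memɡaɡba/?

[a]

/a/ (word-final): rule 1 targets it, but not before a nasal consonant → unchanged [a].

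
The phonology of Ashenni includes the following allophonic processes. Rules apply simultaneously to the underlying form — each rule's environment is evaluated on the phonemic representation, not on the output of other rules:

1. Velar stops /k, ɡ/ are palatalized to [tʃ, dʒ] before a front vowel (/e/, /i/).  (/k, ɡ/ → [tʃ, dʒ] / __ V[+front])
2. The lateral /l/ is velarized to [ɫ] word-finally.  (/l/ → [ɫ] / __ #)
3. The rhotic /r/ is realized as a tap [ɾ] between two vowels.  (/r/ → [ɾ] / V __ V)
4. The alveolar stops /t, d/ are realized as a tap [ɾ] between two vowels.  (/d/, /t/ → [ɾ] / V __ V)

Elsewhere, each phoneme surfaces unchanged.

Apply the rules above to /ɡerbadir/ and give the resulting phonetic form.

[dʒerbaɾir]

/ɡ/ — word-initial, before a front vowel — surfaces as [dʒ] (rule 1).
/r/ (between /e/ and /b/) fails the environment for rule 3, so it stays [r].
/d/ — between /a/ and /i/, between two vowels — surfaces as [ɾ] (rule 4).
/r/ (word-final) fails the environment for rule 3, so it stays [r].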